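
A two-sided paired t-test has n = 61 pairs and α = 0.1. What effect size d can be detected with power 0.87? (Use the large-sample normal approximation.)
d ≈ 0.35

Minimum detectable effect (paired t-test, normal approximation):
d = (z_{α/2} + z_β) / √n
d = (1.645 + 1.126) / √61
d = 2.771 / 7.810
d ≈ 0.35

By Cohen's convention (0.2 small / 0.5 medium / 0.8 large): small effect.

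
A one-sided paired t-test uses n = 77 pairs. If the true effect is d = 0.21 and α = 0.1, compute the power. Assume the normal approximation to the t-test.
Power ≈ 0.71

Power calculation (paired t-test, normal approximation):
z_β = d · √n - z_α
z_β = 0.21 · √77 - 1.282
z_β = 0.21 · 8.775 - 1.282
z_β = 0.561

Power = Φ(z_β) = Φ(0.561) ≈ 0.713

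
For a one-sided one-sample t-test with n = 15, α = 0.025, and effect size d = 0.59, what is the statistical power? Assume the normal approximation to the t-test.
Power ≈ 0.63

Power calculation (one-sample t-test, normal approximation):
z_β = d · √n - z_α
z_β = 0.59 · √15 - 1.960
z_β = 0.59 · 3.873 - 1.960
z_β = 0.325

Power = Φ(z_β) = Φ(0.325) ≈ 0.627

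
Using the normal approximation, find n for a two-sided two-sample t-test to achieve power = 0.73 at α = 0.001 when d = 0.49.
n = 127 per group

Sample size formula (two-sample t-test, normal approximation):
n = 2 · ((z_{α/2} + z_β) / d)²

z_{α/2} = 3.291 (for α = 0.001, two-sided)
z_β = 0.613 (for power = 0.73)
d = 0.49

n = 2 · ((3.291 + 0.613) / 0.49)²
n = 2 · (7.967)²
n ≈ 126.95
Round up to the next whole number: n = 127 per group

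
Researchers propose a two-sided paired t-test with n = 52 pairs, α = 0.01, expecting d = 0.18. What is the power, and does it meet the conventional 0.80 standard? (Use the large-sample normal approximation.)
Power ≈ 0.10; the study is underpowered (power < 0.80)

Power calculation (paired t-test, normal approximation):
z_β = d · √n - z_{α/2}
z_β = 0.18 · √52 - 2.576
z_β = 0.18 · 7.211 - 2.576
z_β = -1.278

Power = Φ(z_β) = Φ(-1.278) ≈ 0.101

Effect size d = 0.18 is very small by Cohen's convention (0.2/0.5/0.8).

Threshold: power ≥ 0.80 is conventionally adequate.
Power ≈ 0.10 → the study is underpowered (power < 0.80).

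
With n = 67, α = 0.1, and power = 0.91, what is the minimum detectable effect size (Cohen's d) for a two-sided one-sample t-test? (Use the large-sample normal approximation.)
d ≈ 0.36

Minimum detectable effect (one-sample t-test, normal approximation):
d = (z_{α/2} + z_β) / √n
d = (1.645 + 1.341) / √67
d = 2.986 / 8.185
d ≈ 0.36

By Cohen's convention (0.2 small / 0.5 medium / 0.8 large): small effect.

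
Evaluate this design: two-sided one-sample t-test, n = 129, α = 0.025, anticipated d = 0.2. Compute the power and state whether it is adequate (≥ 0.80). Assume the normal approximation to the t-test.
Power ≈ 0.51; the study is underpowered (power < 0.80)

Power calculation (one-sample t-test, normal approximation):
z_β = d · √n - z_{α/2}
z_β = 0.2 · √129 - 2.241
z_β = 0.2 · 11.358 - 2.241
z_β = 0.030

Power = Φ(z_β) = Φ(0.030) ≈ 0.512

Effect size d = 0.2 is small by Cohen's convention (0.2/0.5/0.8).

Threshold: power ≥ 0.80 is conventionally adequate.
Power ≈ 0.51 → the study is underpowered (power < 0.80).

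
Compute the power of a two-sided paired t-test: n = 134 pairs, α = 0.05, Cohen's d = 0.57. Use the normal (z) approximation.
Power ≈ 1.00

Power calculation (paired t-test, normal approximation):
z_β = d · √n - z_{α/2}
z_β = 0.57 · √134 - 1.960
z_β = 0.57 · 11.576 - 1.960
z_β = 4.638

Power = Φ(z_β) = Φ(4.638) ≈ 1.000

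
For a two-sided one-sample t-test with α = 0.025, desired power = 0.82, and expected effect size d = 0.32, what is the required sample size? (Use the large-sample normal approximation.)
n = 98

Sample size formula (one-sample t-test, normal approximation):
n = ((z_{α/2} + z_β) / d)²

z_{α/2} = 2.241 (for α = 0.025, two-sided)
z_β = 0.915 (for power = 0.82)
d = 0.32

n = ((2.241 + 0.915) / 0.32)²
n = (9.863)²
n ≈ 97.28
Round up to the next whole number: n = 98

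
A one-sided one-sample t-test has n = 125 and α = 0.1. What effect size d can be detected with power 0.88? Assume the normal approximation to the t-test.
d ≈ 0.22

Minimum detectable effect (one-sample t-test, normal approximation):
d = (z_α + z_β) / √n
d = (1.282 + 1.175) / √125
d = 2.457 / 11.180
d ≈ 0.22

By Cohen's convention (0.2 small / 0.5 medium / 0.8 large): small effect.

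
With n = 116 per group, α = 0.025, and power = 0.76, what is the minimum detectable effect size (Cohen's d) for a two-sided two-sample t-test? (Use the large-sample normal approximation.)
d ≈ 0.39

Minimum detectable effect (two-sample t-test, normal approximation):
d = (z_{α/2} + z_β) / √(n/2)
d = (2.241 + 0.706) / √(116/2)
d = 2.948 / 7.616
d ≈ 0.39

By Cohen's convention (0.2 small / 0.5 medium / 0.8 large): small effect.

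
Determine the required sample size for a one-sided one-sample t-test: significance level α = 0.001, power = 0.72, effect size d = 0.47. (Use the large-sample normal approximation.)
n = 62

Sample size formula (one-sample t-test, normal approximation):
n = ((z_α + z_β) / d)²

z_α = 3.090 (for α = 0.001, one-sided)
z_β = 0.583 (for power = 0.72)
d = 0.47

n = ((3.090 + 0.583) / 0.47)²
n = (7.815)²
n ≈ 61.07
Round up to the next whole number: n = 62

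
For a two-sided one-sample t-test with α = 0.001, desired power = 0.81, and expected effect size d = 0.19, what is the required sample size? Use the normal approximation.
n = 482

Sample size formula (one-sample t-test, normal approximation):
n = ((z_{α/2} + z_β) / d)²

z_{α/2} = 3.291 (for α = 0.001, two-sided)
z_β = 0.878 (for power = 0.81)
d = 0.19

n = ((3.291 + 0.878) / 0.19)²
n = (21.942)²
n ≈ 481.45
Round up to the next whole number: n = 482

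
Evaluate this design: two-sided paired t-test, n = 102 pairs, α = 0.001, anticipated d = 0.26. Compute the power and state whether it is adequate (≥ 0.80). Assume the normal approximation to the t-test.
Power ≈ 0.25; the study is underpowered (power < 0.80)

Power calculation (paired t-test, normal approximation):
z_β = d · √n - z_{α/2}
z_β = 0.26 · √102 - 3.291
z_β = 0.26 · 10.100 - 3.291
z_β = -0.665

Power = Φ(z_β) = Φ(-0.665) ≈ 0.253

Effect size d = 0.26 is small by Cohen's convention (0.2/0.5/0.8).

Threshold: power ≥ 0.80 is conventionally adequate.
Power ≈ 0.25 → the study is underpowered (power < 0.80).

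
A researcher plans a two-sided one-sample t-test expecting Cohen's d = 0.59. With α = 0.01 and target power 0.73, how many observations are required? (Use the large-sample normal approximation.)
n = 30

Sample size formula (one-sample t-test, normal approximation):
n = ((z_{α/2} + z_β) / d)²

z_{α/2} = 2.576 (for α = 0.01, two-sided)
z_β = 0.613 (for power = 0.73)
d = 0.59

n = ((2.576 + 0.613) / 0.59)²
n = (5.405)²
n ≈ 29.21
Round up to the next whole number: n = 30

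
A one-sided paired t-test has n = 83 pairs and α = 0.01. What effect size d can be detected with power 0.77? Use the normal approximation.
d ≈ 0.34

Minimum detectable effect (paired t-test, normal approximation):
d = (z_α + z_β) / √n
d = (2.326 + 0.739) / √83
d = 3.065 / 9.110
d ≈ 0.34

By Cohen's convention (0.2 small / 0.5 medium / 0.8 large): small effect.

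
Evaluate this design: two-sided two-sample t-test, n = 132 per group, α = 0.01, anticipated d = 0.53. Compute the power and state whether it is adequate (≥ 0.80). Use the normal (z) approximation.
Power ≈ 0.96; the study is adequately powered (power ≥ 0.80)

Power calculation (two-sample t-test, normal approximation):
z_β = d · √(n/2) - z_{α/2}
z_β = 0.53 · √(132/2) - 2.576
z_β = 0.53 · 8.124 - 2.576
z_β = 1.730

Power = Φ(z_β) = Φ(1.730) ≈ 0.958

Effect size d = 0.53 is medium by Cohen's convention (0.2/0.5/0.8).

Threshold: power ≥ 0.80 is conventionally adequate.
Power ≈ 0.96 → the study is adequately powered (power ≥ 0.80).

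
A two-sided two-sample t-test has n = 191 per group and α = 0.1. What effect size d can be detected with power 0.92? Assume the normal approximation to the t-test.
d ≈ 0.31

Minimum detectable effect (two-sample t-test, normal approximation):
d = (z_{α/2} + z_β) / √(n/2)
d = (1.645 + 1.405) / √(191/2)
d = 3.050 / 9.772
d ≈ 0.31

By Cohen's convention (0.2 small / 0.5 medium / 0.8 large): small effect.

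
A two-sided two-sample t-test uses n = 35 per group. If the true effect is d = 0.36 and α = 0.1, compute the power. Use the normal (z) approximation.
Power ≈ 0.44

Power calculation (two-sample t-test, normal approximation):
z_β = d · √(n/2) - z_{α/2}
z_β = 0.36 · √(35/2) - 1.645
z_β = 0.36 · 4.183 - 1.645
z_β = -0.139

Power = Φ(z_β) = Φ(-0.139) ≈ 0.445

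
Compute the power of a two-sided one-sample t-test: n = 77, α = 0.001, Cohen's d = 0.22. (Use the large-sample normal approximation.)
Power ≈ 0.09

Power calculation (one-sample t-test, normal approximation):
z_β = d · √n - z_{α/2}
z_β = 0.22 · √77 - 3.291
z_β = 0.22 · 8.775 - 3.291
z_β = -1.360

Power = Φ(z_β) = Φ(-1.360) ≈ 0.087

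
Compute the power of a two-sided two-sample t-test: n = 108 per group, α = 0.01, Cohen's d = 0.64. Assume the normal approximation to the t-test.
Power ≈ 0.98

Power calculation (two-sample t-test, normal approximation):
z_β = d · √(n/2) - z_{α/2}
z_β = 0.64 · √(108/2) - 2.576
z_β = 0.64 · 7.348 - 2.576
z_β = 2.127

Power = Φ(z_β) = Φ(2.127) ≈ 0.983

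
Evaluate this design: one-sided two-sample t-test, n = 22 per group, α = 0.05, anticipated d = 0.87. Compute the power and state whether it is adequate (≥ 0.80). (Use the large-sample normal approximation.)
Power ≈ 0.89; the study is adequately powered (power ≥ 0.80)

Power calculation (two-sample t-test, normal approximation):
z_β = d · √(n/2) - z_α
z_β = 0.87 · √(22/2) - 1.645
z_β = 0.87 · 3.317 - 1.645
z_β = 1.241

Power = Φ(z_β) = Φ(1.241) ≈ 0.893

Effect size d = 0.87 is large by Cohen's convention (0.2/0.5/0.8).

Threshold: power ≥ 0.80 is conventionally adequate.
Power ≈ 0.89 → the study is adequately powered (power ≥ 0.80).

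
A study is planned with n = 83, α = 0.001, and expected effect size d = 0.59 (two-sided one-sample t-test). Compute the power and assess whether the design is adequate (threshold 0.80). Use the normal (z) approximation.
Power ≈ 0.98; the study is adequately powered (power ≥ 0.80)

Power calculation (one-sample t-test, normal approximation):
z_β = d · √n - z_{α/2}
z_β = 0.59 · √83 - 3.291
z_β = 0.59 · 9.110 - 3.291
z_β = 2.085

Power = Φ(z_β) = Φ(2.085) ≈ 0.981

Effect size d = 0.59 is medium by Cohen's convention (0.2/0.5/0.8).

Threshold: power ≥ 0.80 is conventionally adequate.
Power ≈ 0.98 → the study is adequately powered (power ≥ 0.80).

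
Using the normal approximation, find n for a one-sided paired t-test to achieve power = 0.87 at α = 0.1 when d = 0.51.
n = 23 pairs

Sample size formula (paired t-test, normal approximation):
n = ((z_α + z_β) / d)²

z_α = 1.282 (for α = 0.1, one-sided)
z_β = 1.126 (for power = 0.87)
d = 0.51

n = ((1.282 + 1.126) / 0.51)²
n = (4.722)²
n ≈ 22.30
Round up to the next whole number: n = 23 pairs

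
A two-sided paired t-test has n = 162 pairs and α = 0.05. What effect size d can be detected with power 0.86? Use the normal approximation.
d ≈ 0.24

Minimum detectable effect (paired t-test, normal approximation):
d = (z_{α/2} + z_β) / √n
d = (1.960 + 1.080) / √162
d = 3.040 / 12.728
d ≈ 0.24

By Cohen's convention (0.2 small / 0.5 medium / 0.8 large): small effect.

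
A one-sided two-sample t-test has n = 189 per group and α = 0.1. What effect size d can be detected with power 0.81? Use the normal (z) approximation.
d ≈ 0.22

Minimum detectable effect (two-sample t-test, normal approximation):
d = (z_α + z_β) / √(n/2)
d = (1.282 + 0.878) / √(189/2)
d = 2.159 / 9.721
d ≈ 0.22

By Cohen's convention (0.2 small / 0.5 medium / 0.8 large): small effect.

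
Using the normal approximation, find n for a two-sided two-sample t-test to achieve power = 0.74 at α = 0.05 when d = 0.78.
n = 23 per group

Sample size formula (two-sample t-test, normal approximation):
n = 2 · ((z_{α/2} + z_β) / d)²

z_{α/2} = 1.960 (for α = 0.05, two-sided)
z_β = 0.643 (for power = 0.74)
d = 0.78

n = 2 · ((1.960 + 0.643) / 0.78)²
n = 2 · (3.337)²
n ≈ 22.27
Round up to the next whole number: n = 23 per group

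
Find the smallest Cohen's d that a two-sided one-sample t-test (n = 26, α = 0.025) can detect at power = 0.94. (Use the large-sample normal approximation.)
d ≈ 0.74

Minimum detectable effect (one-sample t-test, normal approximation):
d = (z_{α/2} + z_β) / √n
d = (2.241 + 1.555) / √26
d = 3.796 / 5.099
d ≈ 0.74

By Cohen's convention (0.2 small / 0.5 medium / 0.8 large): medium effect.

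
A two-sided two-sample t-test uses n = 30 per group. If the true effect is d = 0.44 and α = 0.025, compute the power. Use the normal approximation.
Power ≈ 0.30

Power calculation (two-sample t-test, normal approximation):
z_β = d · √(n/2) - z_{α/2}
z_β = 0.44 · √(30/2) - 2.241
z_β = 0.44 · 3.873 - 2.241
z_β = -0.537

Power = Φ(z_β) = Φ(-0.537) ≈ 0.296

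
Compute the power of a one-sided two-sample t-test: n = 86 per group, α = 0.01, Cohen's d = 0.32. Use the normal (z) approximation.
Power ≈ 0.41

Power calculation (two-sample t-test, normal approximation):
z_β = d · √(n/2) - z_α
z_β = 0.32 · √(86/2) - 2.326
z_β = 0.32 · 6.557 - 2.326
z_β = -0.228

Power = Φ(z_β) = Φ(-0.228) ≈ 0.410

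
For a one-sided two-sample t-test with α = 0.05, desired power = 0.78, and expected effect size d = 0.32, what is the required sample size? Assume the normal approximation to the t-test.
n = 115 per group

Sample size formula (two-sample t-test, normal approximation):
n = 2 · ((z_α + z_β) / d)²

z_α = 1.645 (for α = 0.05, one-sided)
z_β = 0.772 (for power = 0.78)
d = 0.32

n = 2 · ((1.645 + 0.772) / 0.32)²
n = 2 · (7.553)²
n ≈ 114.10
Round up to the next whole number: n = 115 per group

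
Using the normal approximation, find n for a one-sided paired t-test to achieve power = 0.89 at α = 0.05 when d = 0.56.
n = 27 pairs

Sample size formula (paired t-test, normal approximation):
n = ((z_α + z_β) / d)²

z_α = 1.645 (for α = 0.05, one-sided)
z_β = 1.227 (for power = 0.89)
d = 0.56

n = ((1.645 + 1.227) / 0.56)²
n = (5.129)²
n ≈ 26.31
Round up to the next whole number: n = 27 pairs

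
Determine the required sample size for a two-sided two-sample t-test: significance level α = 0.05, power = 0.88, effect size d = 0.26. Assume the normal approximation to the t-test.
n = 291 per group

Sample size formula (two-sample t-test, normal approximation):
n = 2 · ((z_{α/2} + z_β) / d)²

z_{α/2} = 1.960 (for α = 0.05, two-sided)
z_β = 1.175 (for power = 0.88)
d = 0.26

n = 2 · ((1.960 + 1.175) / 0.26)²
n = 2 · (12.058)²
n ≈ 290.79
Round up to the next whole number: n = 291 per group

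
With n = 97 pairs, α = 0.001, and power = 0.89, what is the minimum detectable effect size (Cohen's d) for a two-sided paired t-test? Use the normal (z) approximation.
d ≈ 0.46

Minimum detectable effect (paired t-test, normal approximation):
d = (z_{α/2} + z_β) / √n
d = (3.291 + 1.227) / √97
d = 4.517 / 9.849
d ≈ 0.46

By Cohen's convention (0.2 small / 0.5 medium / 0.8 large): small effect.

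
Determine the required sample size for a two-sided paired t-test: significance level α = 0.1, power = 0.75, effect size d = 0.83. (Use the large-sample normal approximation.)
n = 8 pairs

Sample size formula (paired t-test, normal approximation):
n = ((z_{α/2} + z_β) / d)²

z_{α/2} = 1.645 (for α = 0.1, two-sided)
z_β = 0.674 (for power = 0.75)
d = 0.83

n = ((1.645 + 0.674) / 0.83)²
n = (2.794)²
n ≈ 7.81
Round up to the next whole number: n = 8 pairs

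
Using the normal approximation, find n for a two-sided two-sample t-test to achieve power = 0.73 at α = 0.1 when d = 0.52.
n = 38 per group

Sample size formula (two-sample t-test, normal approximation):
n = 2 · ((z_{α/2} + z_β) / d)²

z_{α/2} = 1.645 (for α = 0.1, two-sided)
z_β = 0.613 (for power = 0.73)
d = 0.52

n = 2 · ((1.645 + 0.613) / 0.52)²
n = 2 · (4.342)²
n ≈ 37.71
Round up to the next whole number: n = 38 per group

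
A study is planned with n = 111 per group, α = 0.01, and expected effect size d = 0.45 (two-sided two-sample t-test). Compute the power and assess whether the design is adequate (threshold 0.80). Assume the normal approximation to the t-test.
Power ≈ 0.78; the study is underpowered (power < 0.80)

Power calculation (two-sample t-test, normal approximation):
z_β = d · √(n/2) - z_{α/2}
z_β = 0.45 · √(111/2) - 2.576
z_β = 0.45 · 7.450 - 2.576
z_β = 0.777

Power = Φ(z_β) = Φ(0.777) ≈ 0.781

Effect size d = 0.45 is small by Cohen's convention (0.2/0.5/0.8).

Threshold: power ≥ 0.80 is conventionally adequate.
Power ≈ 0.78 → the study is underpowered (power < 0.80).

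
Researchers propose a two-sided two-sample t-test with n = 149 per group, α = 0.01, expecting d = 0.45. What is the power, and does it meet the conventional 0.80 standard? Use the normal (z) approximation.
Power ≈ 0.90; the study is adequately powered (power ≥ 0.80)

Power calculation (two-sample t-test, normal approximation):
z_β = d · √(n/2) - z_{α/2}
z_β = 0.45 · √(149/2) - 2.576
z_β = 0.45 · 8.631 - 2.576
z_β = 1.308

Power = Φ(z_β) = Φ(1.308) ≈ 0.905

Effect size d = 0.45 is small by Cohen's convention (0.2/0.5/0.8).

Threshold: power ≥ 0.80 is conventionally adequate.
Power ≈ 0.90 → the study is adequately powered (power ≥ 0.80).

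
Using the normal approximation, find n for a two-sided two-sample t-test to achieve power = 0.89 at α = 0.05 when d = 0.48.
n = 89 per group

Sample size formula (two-sample t-test, normal approximation):
n = 2 · ((z_{α/2} + z_β) / d)²

z_{α/2} = 1.960 (for α = 0.05, two-sided)
z_β = 1.227 (for power = 0.89)
d = 0.48

n = 2 · ((1.960 + 1.227) / 0.48)²
n = 2 · (6.640)²
n ≈ 88.18
Round up to the next whole number: n = 89 per group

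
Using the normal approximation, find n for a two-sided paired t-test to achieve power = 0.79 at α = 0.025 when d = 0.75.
n = 17 pairs

Sample size formula (paired t-test, normal approximation):
n = ((z_{α/2} + z_β) / d)²

z_{α/2} = 2.241 (for α = 0.025, two-sided)
z_β = 0.806 (for power = 0.79)
d = 0.75

n = ((2.241 + 0.806) / 0.75)²
n = (4.063)²
n ≈ 16.51
Round up to the next whole number: n = 17 pairs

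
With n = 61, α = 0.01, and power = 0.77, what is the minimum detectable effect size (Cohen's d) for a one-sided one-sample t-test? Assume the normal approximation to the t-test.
d ≈ 0.39

Minimum detectable effect (one-sample t-test, normal approximation):
d = (z_α + z_β) / √n
d = (2.326 + 0.739) / √61
d = 3.065 / 7.810
d ≈ 0.39

By Cohen's convention (0.2 small / 0.5 medium / 0.8 large): small effect.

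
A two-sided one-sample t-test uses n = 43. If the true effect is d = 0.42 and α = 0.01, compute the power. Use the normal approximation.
Power ≈ 0.57

Power calculation (one-sample t-test, normal approximation):
z_β = d · √n - z_{α/2}
z_β = 0.42 · √43 - 2.576
z_β = 0.42 · 6.557 - 2.576
z_β = 0.178

Power = Φ(z_β) = Φ(0.178) ≈ 0.571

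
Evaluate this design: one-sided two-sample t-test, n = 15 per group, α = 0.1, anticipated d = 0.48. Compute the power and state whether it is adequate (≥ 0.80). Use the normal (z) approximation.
Power ≈ 0.51; the study is underpowered (power < 0.80)

Power calculation (two-sample t-test, normal approximation):
z_β = d · √(n/2) - z_α
z_β = 0.48 · √(15/2) - 1.282
z_β = 0.48 · 2.739 - 1.282
z_β = 0.033

Power = Φ(z_β) = Φ(0.033) ≈ 0.513

Effect size d = 0.48 is small by Cohen's convention (0.2/0.5/0.8).

Threshold: power ≥ 0.80 is conventionally adequate.
Power ≈ 0.51 → the study is underpowered (power < 0.80).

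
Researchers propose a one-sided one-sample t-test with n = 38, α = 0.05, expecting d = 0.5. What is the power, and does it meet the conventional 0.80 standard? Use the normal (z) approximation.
Power ≈ 0.92; the study is adequately powered (power ≥ 0.80)

Power calculation (one-sample t-test, normal approximation):
z_β = d · √n - z_α
z_β = 0.5 · √38 - 1.645
z_β = 0.5 · 6.164 - 1.645
z_β = 1.437

Power = Φ(z_β) = Φ(1.437) ≈ 0.925

Effect size d = 0.5 is medium by Cohen's convention (0.2/0.5/0.8).

Threshold: power ≥ 0.80 is conventionally adequate.
Power ≈ 0.92 → the study is adequately powered (power ≥ 0.80).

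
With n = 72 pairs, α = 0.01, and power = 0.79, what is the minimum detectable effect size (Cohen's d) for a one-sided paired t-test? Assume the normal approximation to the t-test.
d ≈ 0.37

Minimum detectable effect (paired t-test, normal approximation):
d = (z_α + z_β) / √n
d = (2.326 + 0.806) / √72
d = 3.133 / 8.485
d ≈ 0.37

By Cohen's convention (0.2 small / 0.5 medium / 0.8 large): small effect.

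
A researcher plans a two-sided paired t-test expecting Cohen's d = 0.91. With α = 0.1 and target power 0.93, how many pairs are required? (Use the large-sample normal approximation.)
n = 12 pairs

Sample size formula (paired t-test, normal approximation):
n = ((z_{α/2} + z_β) / d)²

z_{α/2} = 1.645 (for α = 0.1, two-sided)
z_β = 1.476 (for power = 0.93)
d = 0.91

n = ((1.645 + 1.476) / 0.91)²
n = (3.430)²
n ≈ 11.76
Round up to the next whole number: n = 12 pairs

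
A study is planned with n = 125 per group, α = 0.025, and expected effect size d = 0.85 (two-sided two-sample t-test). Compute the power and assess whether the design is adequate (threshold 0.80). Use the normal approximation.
Power ≈ 1.00; the study is adequately powered (power ≥ 0.80)

Power calculation (two-sample t-test, normal approximation):
z_β = d · √(n/2) - z_{α/2}
z_β = 0.85 · √(125/2) - 2.241
z_β = 0.85 · 7.906 - 2.241
z_β = 4.478

Power = Φ(z_β) = Φ(4.478) ≈ 1.000

Effect size d = 0.85 is large by Cohen's convention (0.2/0.5/0.8).

Threshold: power ≥ 0.80 is conventionally adequate.
Power ≈ 1.00 → the study is adequately powered (power ≥ 0.80).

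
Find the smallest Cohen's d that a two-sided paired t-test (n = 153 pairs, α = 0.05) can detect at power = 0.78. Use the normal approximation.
d ≈ 0.22

Minimum detectable effect (paired t-test, normal approximation):
d = (z_{α/2} + z_β) / √n
d = (1.960 + 0.772) / √153
d = 2.732 / 12.369
d ≈ 0.22

By Cohen's convention (0.2 small / 0.5 medium / 0.8 large): small effect.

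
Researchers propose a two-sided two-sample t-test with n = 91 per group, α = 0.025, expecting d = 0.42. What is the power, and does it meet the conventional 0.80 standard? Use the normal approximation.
Power ≈ 0.72; the study is underpowered (power < 0.80)

Power calculation (two-sample t-test, normal approximation):
z_β = d · √(n/2) - z_{α/2}
z_β = 0.42 · √(91/2) - 2.241
z_β = 0.42 · 6.745 - 2.241
z_β = 0.592

Power = Φ(z_β) = Φ(0.592) ≈ 0.723

Effect size d = 0.42 is small by Cohen's convention (0.2/0.5/0.8).

Threshold: power ≥ 0.80 is conventionally adequate.
Power ≈ 0.72 → the study is underpowered (power < 0.80).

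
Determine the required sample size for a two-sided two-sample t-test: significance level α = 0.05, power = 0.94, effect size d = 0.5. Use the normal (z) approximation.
n = 99 per group

Sample size formula (two-sample t-test, normal approximation):
n = 2 · ((z_{α/2} + z_β) / d)²

z_{α/2} = 1.960 (for α = 0.05, two-sided)
z_β = 1.555 (for power = 0.94)
d = 0.5

n = 2 · ((1.960 + 1.555) / 0.5)²
n = 2 · (7.030)²
n ≈ 98.84
Round up to the next whole number: n = 99 per group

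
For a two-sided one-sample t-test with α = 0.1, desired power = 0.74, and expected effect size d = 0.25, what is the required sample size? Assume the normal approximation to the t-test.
n = 84

Sample size formula (one-sample t-test, normal approximation):
n = ((z_{α/2} + z_β) / d)²

z_{α/2} = 1.645 (for α = 0.1, two-sided)
z_β = 0.643 (for power = 0.74)
d = 0.25

n = ((1.645 + 0.643) / 0.25)²
n = (9.152)²
n ≈ 83.76
Round up to the next whole number: n = 84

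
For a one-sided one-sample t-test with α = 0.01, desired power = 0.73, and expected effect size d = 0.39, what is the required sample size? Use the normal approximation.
n = 57

Sample size formula (one-sample t-test, normal approximation):
n = ((z_α + z_β) / d)²

z_α = 2.326 (for α = 0.01, one-sided)
z_β = 0.613 (for power = 0.73)
d = 0.39

n = ((2.326 + 0.613) / 0.39)²
n = (7.536)²
n ≈ 56.79
Round up to the next whole number: n = 57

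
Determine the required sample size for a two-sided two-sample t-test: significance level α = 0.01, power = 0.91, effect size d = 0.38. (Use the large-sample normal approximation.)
n = 213 per group

Sample size formula (two-sample t-test, normal approximation):
n = 2 · ((z_{α/2} + z_β) / d)²

z_{α/2} = 2.576 (for α = 0.01, two-sided)
z_β = 1.341 (for power = 0.91)
d = 0.38

n = 2 · ((2.576 + 1.341) / 0.38)²
n = 2 · (10.308)²
n ≈ 212.51
Round up to the next whole number: n = 213 per group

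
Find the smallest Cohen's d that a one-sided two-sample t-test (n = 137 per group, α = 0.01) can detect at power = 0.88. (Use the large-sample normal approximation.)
d ≈ 0.42

Minimum detectable effect (two-sample t-test, normal approximation):
d = (z_α + z_β) / √(n/2)
d = (2.326 + 1.175) / √(137/2)
d = 3.501 / 8.276
d ≈ 0.42

By Cohen's convention (0.2 small / 0.5 medium / 0.8 large): small effect.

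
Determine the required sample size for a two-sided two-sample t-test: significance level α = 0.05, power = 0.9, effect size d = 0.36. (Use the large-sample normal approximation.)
n = 163 per group

Sample size formula (two-sample t-test, normal approximation):
n = 2 · ((z_{α/2} + z_β) / d)²

z_{α/2} = 1.960 (for α = 0.05, two-sided)
z_β = 1.282 (for power = 0.9)
d = 0.36

n = 2 · ((1.960 + 1.282) / 0.36)²
n = 2 · (9.006)²
n ≈ 162.22
Round up to the next whole number: n = 163 per group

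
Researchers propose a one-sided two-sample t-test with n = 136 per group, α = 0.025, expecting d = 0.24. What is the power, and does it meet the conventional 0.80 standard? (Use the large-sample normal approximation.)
Power ≈ 0.51; the study is underpowered (power < 0.80)

Power calculation (two-sample t-test, normal approximation):
z_β = d · √(n/2) - z_α
z_β = 0.24 · √(136/2) - 1.960
z_β = 0.24 · 8.246 - 1.960
z_β = 0.019

Power = Φ(z_β) = Φ(0.019) ≈ 0.508

Effect size d = 0.24 is small by Cohen's convention (0.2/0.5/0.8).

Threshold: power ≥ 0.80 is conventionally adequate.
Power ≈ 0.51 → the study is underpowered (power < 0.80).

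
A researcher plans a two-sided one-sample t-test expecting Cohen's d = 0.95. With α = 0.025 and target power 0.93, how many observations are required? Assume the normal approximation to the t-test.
n = 16

Sample size formula (one-sample t-test, normal approximation):
n = ((z_{α/2} + z_β) / d)²

z_{α/2} = 2.241 (for α = 0.025, two-sided)
z_β = 1.476 (for power = 0.93)
d = 0.95

n = ((2.241 + 1.476) / 0.95)²
n = (3.913)²
n ≈ 15.31
Round up to the next whole number: n = 16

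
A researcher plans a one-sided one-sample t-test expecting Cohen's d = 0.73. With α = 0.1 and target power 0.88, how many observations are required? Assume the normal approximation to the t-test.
n = 12

Sample size formula (one-sample t-test, normal approximation):
n = ((z_α + z_β) / d)²

z_α = 1.282 (for α = 0.1, one-sided)
z_β = 1.175 (for power = 0.88)
d = 0.73

n = ((1.282 + 1.175) / 0.73)²
n = (3.366)²
n ≈ 11.33
Round up to the next whole number: n = 12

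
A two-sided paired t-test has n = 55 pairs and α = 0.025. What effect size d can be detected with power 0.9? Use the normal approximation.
d ≈ 0.48

Minimum detectable effect (paired t-test, normal approximation):
d = (z_{α/2} + z_β) / √n
d = (2.241 + 1.282) / √55
d = 3.523 / 7.416
d ≈ 0.48

By Cohen's convention (0.2 small / 0.5 medium / 0.8 large): small effect.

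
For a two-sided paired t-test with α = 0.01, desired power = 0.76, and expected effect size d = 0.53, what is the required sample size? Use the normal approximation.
n = 39 pairs

Sample size formula (paired t-test, normal approximation):
n = ((z_{α/2} + z_β) / d)²

z_{α/2} = 2.576 (for α = 0.01, two-sided)
z_β = 0.706 (for power = 0.76)
d = 0.53

n = ((2.576 + 0.706) / 0.53)²
n = (6.192)²
n ≈ 38.34
Round up to the next whole number: n = 39 pairs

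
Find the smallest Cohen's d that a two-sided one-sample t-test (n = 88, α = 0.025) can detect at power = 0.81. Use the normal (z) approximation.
d ≈ 0.33

Minimum detectable effect (one-sample t-test, normal approximation):
d = (z_{α/2} + z_β) / √n
d = (2.241 + 0.878) / √88
d = 3.119 / 9.381
d ≈ 0.33

By Cohen's convention (0.2 small / 0.5 medium / 0.8 large): small effect.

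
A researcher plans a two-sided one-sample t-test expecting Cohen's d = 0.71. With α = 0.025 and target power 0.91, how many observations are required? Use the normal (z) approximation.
n = 26

Sample size formula (one-sample t-test, normal approximation):
n = ((z_{α/2} + z_β) / d)²

z_{α/2} = 2.241 (for α = 0.025, two-sided)
z_β = 1.341 (for power = 0.91)
d = 0.71

n = ((2.241 + 1.341) / 0.71)²
n = (5.045)²
n ≈ 25.45
Round up to the next whole number: n = 26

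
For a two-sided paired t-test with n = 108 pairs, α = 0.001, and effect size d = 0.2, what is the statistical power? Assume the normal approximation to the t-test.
Power ≈ 0.11

Power calculation (paired t-test, normal approximation):
z_β = d · √n - z_{α/2}
z_β = 0.2 · √108 - 3.291
z_β = 0.2 · 10.392 - 3.291
z_β = -1.212

Power = Φ(z_β) = Φ(-1.212) ≈ 0.113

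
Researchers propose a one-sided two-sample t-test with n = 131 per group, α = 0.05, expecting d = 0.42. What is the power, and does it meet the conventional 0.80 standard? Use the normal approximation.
Power ≈ 0.96; the study is adequately powered (power ≥ 0.80)

Power calculation (two-sample t-test, normal approximation):
z_β = d · √(n/2) - z_α
z_β = 0.42 · √(131/2) - 1.645
z_β = 0.42 · 8.093 - 1.645
z_β = 1.754

Power = Φ(z_β) = Φ(1.754) ≈ 0.960

Effect size d = 0.42 is small by Cohen's convention (0.2/0.5/0.8).

Threshold: power ≥ 0.80 is conventionally adequate.
Power ≈ 0.96 → the study is adequately powered (power ≥ 0.80).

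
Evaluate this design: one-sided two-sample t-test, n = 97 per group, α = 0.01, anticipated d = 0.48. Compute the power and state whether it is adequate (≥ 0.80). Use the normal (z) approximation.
Power ≈ 0.85; the study is adequately powered (power ≥ 0.80)

Power calculation (two-sample t-test, normal approximation):
z_β = d · √(n/2) - z_α
z_β = 0.48 · √(97/2) - 2.326
z_β = 0.48 · 6.964 - 2.326
z_β = 1.016

Power = Φ(z_β) = Φ(1.016) ≈ 0.845

Effect size d = 0.48 is small by Cohen's convention (0.2/0.5/0.8).

Threshold: power ≥ 0.80 is conventionally adequate.
Power ≈ 0.85 → the study is adequately powered (power ≥ 0.80).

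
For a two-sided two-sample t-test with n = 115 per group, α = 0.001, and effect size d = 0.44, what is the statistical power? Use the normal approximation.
Power ≈ 0.52

Power calculation (two-sample t-test, normal approximation):
z_β = d · √(n/2) - z_{α/2}
z_β = 0.44 · √(115/2) - 3.291
z_β = 0.44 · 7.583 - 3.291
z_β = 0.046

Power = Φ(z_β) = Φ(0.046) ≈ 0.518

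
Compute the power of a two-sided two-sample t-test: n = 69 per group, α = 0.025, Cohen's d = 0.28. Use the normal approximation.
Power ≈ 0.28

Power calculation (two-sample t-test, normal approximation):
z_β = d · √(n/2) - z_{α/2}
z_β = 0.28 · √(69/2) - 2.241
z_β = 0.28 · 5.874 - 2.241
z_β = -0.597

Power = Φ(z_β) = Φ(-0.597) ≈ 0.275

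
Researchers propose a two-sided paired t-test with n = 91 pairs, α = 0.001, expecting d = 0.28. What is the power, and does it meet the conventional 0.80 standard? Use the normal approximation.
Power ≈ 0.27; the study is underpowered (power < 0.80)

Power calculation (paired t-test, normal approximation):
z_β = d · √n - z_{α/2}
z_β = 0.28 · √91 - 3.291
z_β = 0.28 · 9.539 - 3.291
z_β = -0.619

Power = Φ(z_β) = Φ(-0.619) ≈ 0.268

Effect size d = 0.28 is small by Cohen's convention (0.2/0.5/0.8).

Threshold: power ≥ 0.80 is conventionally adequate.
Power ≈ 0.27 → the study is underpowered (power < 0.80).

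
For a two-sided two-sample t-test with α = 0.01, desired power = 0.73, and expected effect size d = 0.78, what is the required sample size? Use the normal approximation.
n = 34 per group

Sample size formula (two-sample t-test, normal approximation):
n = 2 · ((z_{α/2} + z_β) / d)²

z_{α/2} = 2.576 (for α = 0.01, two-sided)
z_β = 0.613 (for power = 0.73)
d = 0.78

n = 2 · ((2.576 + 0.613) / 0.78)²
n = 2 · (4.088)²
n ≈ 33.42
Round up to the next whole number: n = 34 per group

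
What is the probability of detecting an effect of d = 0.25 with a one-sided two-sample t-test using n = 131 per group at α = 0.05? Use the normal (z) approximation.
Power ≈ 0.65

Power calculation (two-sample t-test, normal approximation):
z_β = d · √(n/2) - z_α
z_β = 0.25 · √(131/2) - 1.645
z_β = 0.25 · 8.093 - 1.645
z_β = 0.378

Power = Φ(z_β) = Φ(0.378) ≈ 0.647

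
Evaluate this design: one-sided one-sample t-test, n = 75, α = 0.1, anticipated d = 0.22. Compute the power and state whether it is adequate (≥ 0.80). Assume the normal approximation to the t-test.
Power ≈ 0.73; the study is underpowered (power < 0.80)

Power calculation (one-sample t-test, normal approximation):
z_β = d · √n - z_α
z_β = 0.22 · √75 - 1.282
z_β = 0.22 · 8.660 - 1.282
z_β = 0.624

Power = Φ(z_β) = Φ(0.624) ≈ 0.734

Effect size d = 0.22 is small by Cohen's convention (0.2/0.5/0.8).

Threshold: power ≥ 0.80 is conventionally adequate.
Power ≈ 0.73 → the study is underpowered (power < 0.80).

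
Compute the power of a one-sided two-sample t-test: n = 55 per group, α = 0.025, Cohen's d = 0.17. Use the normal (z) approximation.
Power ≈ 0.14

Power calculation (two-sample t-test, normal approximation):
z_β = d · √(n/2) - z_α
z_β = 0.17 · √(55/2) - 1.960
z_β = 0.17 · 5.244 - 1.960
z_β = -1.068

Power = Φ(z_β) = Φ(-1.068) ≈ 0.143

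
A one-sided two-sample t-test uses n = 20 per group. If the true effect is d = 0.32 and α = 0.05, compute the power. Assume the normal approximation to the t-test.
Power ≈ 0.26

Power calculation (two-sample t-test, normal approximation):
z_β = d · √(n/2) - z_α
z_β = 0.32 · √(20/2) - 1.645
z_β = 0.32 · 3.162 - 1.645
z_β = -0.633

Power = Φ(z_β) = Φ(-0.633) ≈ 0.263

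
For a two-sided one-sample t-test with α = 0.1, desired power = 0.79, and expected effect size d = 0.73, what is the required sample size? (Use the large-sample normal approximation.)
n = 12

Sample size formula (one-sample t-test, normal approximation):
n = ((z_{α/2} + z_β) / d)²

z_{α/2} = 1.645 (for α = 0.1, two-sided)
z_β = 0.806 (for power = 0.79)
d = 0.73

n = ((1.645 + 0.806) / 0.73)²
n = (3.358)²
n ≈ 11.28
Round up to the next whole number: n = 12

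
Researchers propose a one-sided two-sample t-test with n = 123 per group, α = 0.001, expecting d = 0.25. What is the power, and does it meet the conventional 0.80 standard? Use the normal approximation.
Power ≈ 0.13; the study is underpowered (power < 0.80)

Power calculation (two-sample t-test, normal approximation):
z_β = d · √(n/2) - z_α
z_β = 0.25 · √(123/2) - 3.090
z_β = 0.25 · 7.842 - 3.090
z_β = -1.130

Power = Φ(z_β) = Φ(-1.130) ≈ 0.129

Effect size d = 0.25 is small by Cohen's convention (0.2/0.5/0.8).

Threshold: power ≥ 0.80 is conventionally adequate.
Power ≈ 0.13 → the study is underpowered (power < 0.80).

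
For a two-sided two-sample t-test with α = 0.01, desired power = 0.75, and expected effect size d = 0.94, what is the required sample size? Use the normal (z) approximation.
n = 24 per group

Sample size formula (two-sample t-test, normal approximation):
n = 2 · ((z_{α/2} + z_β) / d)²

z_{α/2} = 2.576 (for α = 0.01, two-sided)
z_β = 0.674 (for power = 0.75)
d = 0.94

n = 2 · ((2.576 + 0.674) / 0.94)²
n = 2 · (3.457)²
n ≈ 23.90
Round up to the next whole number: n = 24 per group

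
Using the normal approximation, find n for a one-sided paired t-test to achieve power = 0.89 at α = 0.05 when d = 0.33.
n = 76 pairs

Sample size formula (paired t-test, normal approximation):
n = ((z_α + z_β) / d)²

z_α = 1.645 (for α = 0.05, one-sided)
z_β = 1.227 (for power = 0.89)
d = 0.33

n = ((1.645 + 1.227) / 0.33)²
n = (8.703)²
n ≈ 75.74
Round up to the next whole number: n = 76 pairs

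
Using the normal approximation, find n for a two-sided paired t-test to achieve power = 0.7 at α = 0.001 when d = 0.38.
n = 101 pairs

Sample size formula (paired t-test, normal approximation):
n = ((z_{α/2} + z_β) / d)²

z_{α/2} = 3.291 (for α = 0.001, two-sided)
z_β = 0.524 (for power = 0.7)
d = 0.38

n = ((3.291 + 0.524) / 0.38)²
n = (10.039)²
n ≈ 100.78
Round up to the next whole number: n = 101 pairs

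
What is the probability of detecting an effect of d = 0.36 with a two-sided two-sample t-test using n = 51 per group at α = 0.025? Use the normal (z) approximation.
Power ≈ 0.34

Power calculation (two-sample t-test, normal approximation):
z_β = d · √(n/2) - z_{α/2}
z_β = 0.36 · √(51/2) - 2.241
z_β = 0.36 · 5.050 - 2.241
z_β = -0.423

Power = Φ(z_β) = Φ(-0.423) ≈ 0.336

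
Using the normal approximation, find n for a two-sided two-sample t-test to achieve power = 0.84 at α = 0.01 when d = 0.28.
n = 326 per group

Sample size formula (two-sample t-test, normal approximation):
n = 2 · ((z_{α/2} + z_β) / d)²

z_{α/2} = 2.576 (for α = 0.01, two-sided)
z_β = 0.994 (for power = 0.84)
d = 0.28

n = 2 · ((2.576 + 0.994) / 0.28)²
n = 2 · (12.750)²
n ≈ 325.12
Round up to the next whole number: n = 326 per group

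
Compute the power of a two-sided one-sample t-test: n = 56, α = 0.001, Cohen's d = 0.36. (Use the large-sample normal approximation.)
Power ≈ 0.28

Power calculation (one-sample t-test, normal approximation):
z_β = d · √n - z_{α/2}
z_β = 0.36 · √56 - 3.291
z_β = 0.36 · 7.483 - 3.291
z_β = -0.597

Power = Φ(z_β) = Φ(-0.597) ≈ 0.275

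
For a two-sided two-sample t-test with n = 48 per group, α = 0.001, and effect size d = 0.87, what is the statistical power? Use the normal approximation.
Power ≈ 0.83

Power calculation (two-sample t-test, normal approximation):
z_β = d · √(n/2) - z_{α/2}
z_β = 0.87 · √(48/2) - 3.291
z_β = 0.87 · 4.899 - 3.291
z_β = 0.972

Power = Φ(z_β) = Φ(0.972) ≈ 0.834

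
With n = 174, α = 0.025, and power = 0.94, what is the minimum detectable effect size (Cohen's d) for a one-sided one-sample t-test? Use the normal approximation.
d ≈ 0.27

Minimum detectable effect (one-sample t-test, normal approximation):
d = (z_α + z_β) / √n
d = (1.960 + 1.555) / √174
d = 3.515 / 13.191
d ≈ 0.27

By Cohen's convention (0.2 small / 0.5 medium / 0.8 large): small effect.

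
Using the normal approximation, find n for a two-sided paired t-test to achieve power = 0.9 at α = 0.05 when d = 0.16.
n = 411 pairs

Sample size formula (paired t-test, normal approximation):
n = ((z_{α/2} + z_β) / d)²

z_{α/2} = 1.960 (for α = 0.05, two-sided)
z_β = 1.282 (for power = 0.9)
d = 0.16

n = ((1.960 + 1.282) / 0.16)²
n = (20.263)²
n ≈ 410.59
Round up to the next whole number: n = 411 pairs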